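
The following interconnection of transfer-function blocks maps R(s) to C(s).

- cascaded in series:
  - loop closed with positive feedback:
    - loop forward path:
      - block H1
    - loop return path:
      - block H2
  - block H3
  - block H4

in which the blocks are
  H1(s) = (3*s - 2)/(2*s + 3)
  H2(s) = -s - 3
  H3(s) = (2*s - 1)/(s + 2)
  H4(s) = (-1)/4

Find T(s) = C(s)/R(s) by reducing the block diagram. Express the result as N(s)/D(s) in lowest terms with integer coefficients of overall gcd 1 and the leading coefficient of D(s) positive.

Answer: (-6*s^2 + 7*s - 2)/(12*s^3 + 60*s^2 + 60*s - 24)

Working:
[1] apply the feedback formula to H1, H2 gives (3*s - 2)/(3*s^2 + 9*s - 3)
[2] cascade [H1/(1-H1*H2)], H3, H4, giving the overall T(s)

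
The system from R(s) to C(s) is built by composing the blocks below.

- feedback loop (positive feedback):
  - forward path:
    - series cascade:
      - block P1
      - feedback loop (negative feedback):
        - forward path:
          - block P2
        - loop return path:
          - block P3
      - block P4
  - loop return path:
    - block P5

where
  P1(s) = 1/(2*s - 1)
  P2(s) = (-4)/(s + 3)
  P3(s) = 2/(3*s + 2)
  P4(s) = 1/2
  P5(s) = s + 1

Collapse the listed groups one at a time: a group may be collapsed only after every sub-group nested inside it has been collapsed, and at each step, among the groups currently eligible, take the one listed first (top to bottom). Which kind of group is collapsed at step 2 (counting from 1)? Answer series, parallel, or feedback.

Step 1 - reduce the feedback loop with forward P2 and return P3
Step 2 - series reduction of P1, [P2/(1+P2*P3)], P4
Step 3 - feedback reduction of (P1*[P2/(1+P2*P3)]*P4), P5
Step 2: series.

Answer: series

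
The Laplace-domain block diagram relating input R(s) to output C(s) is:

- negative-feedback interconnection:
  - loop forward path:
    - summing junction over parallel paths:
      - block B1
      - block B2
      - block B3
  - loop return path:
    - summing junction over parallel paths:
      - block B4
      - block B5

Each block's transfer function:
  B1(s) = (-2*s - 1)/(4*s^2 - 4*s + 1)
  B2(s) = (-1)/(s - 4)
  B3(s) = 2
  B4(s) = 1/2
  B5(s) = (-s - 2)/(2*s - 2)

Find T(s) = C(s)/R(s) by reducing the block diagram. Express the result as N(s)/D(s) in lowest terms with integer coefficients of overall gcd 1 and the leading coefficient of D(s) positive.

1. parallel reduction of B1, B2, B3; result (8*s^3 - 46*s^2 + 45*s - 5)/(4*s^3 - 20*s^2 + 17*s - 4)
2. add B4, B5 (parallel); result (-3)/(2*s - 2)
3. reduce the feedback loop with forward (B1+B2+B3) and return (B4+B5) - this is the overall T(s), already in the required normalized form

Therefore the answer is (16*s^4 - 108*s^3 + 182*s^2 - 100*s + 10)/(8*s^4 - 72*s^3 + 212*s^2 - 177*s + 23).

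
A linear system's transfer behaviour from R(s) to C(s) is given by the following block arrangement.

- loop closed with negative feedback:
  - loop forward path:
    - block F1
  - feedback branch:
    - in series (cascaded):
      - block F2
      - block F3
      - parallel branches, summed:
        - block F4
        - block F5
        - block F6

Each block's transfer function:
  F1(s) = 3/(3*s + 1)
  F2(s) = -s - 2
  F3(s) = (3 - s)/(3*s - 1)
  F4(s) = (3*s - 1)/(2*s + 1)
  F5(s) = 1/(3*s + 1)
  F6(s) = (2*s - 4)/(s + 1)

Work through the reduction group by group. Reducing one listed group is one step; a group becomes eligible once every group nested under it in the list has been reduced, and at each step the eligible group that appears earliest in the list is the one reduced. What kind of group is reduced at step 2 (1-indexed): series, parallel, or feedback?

Answer: series

Working:
Step 1. sum the parallel branches F4, F5, F6
Step 2. reduce the series chain F2, F3, (F4+F5+F6)
Step 3. close the feedback loop around F1, (F2*F3*(F4+F5+F6))
Step 2 collapses a series group.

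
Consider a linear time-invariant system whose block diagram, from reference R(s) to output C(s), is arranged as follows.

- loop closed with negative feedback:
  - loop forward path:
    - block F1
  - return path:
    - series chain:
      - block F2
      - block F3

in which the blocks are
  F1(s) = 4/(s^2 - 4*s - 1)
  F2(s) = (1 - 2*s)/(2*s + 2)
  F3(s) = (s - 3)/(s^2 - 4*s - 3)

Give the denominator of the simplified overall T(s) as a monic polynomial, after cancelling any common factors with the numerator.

Answer: s^5 - 7*s^4 + 4*s^3 + 24*s^2 + 33*s - 3

Working:
1. multiply F2, F3 (series) -> (-2*s^2 + 7*s - 3)/(2*s^3 - 6*s^2 - 14*s - 6)
2. apply the feedback formula to F1, (F2*F3) -> (4*s^3 - 12*s^2 - 28*s - 12)/(s^5 - 7*s^4 + 4*s^3 + 24*s^2 + 33*s - 3)
Step 2 gives the fully reduced T(s), with no common factor left to cancel. The denominator is already monic (leading coefficient 1).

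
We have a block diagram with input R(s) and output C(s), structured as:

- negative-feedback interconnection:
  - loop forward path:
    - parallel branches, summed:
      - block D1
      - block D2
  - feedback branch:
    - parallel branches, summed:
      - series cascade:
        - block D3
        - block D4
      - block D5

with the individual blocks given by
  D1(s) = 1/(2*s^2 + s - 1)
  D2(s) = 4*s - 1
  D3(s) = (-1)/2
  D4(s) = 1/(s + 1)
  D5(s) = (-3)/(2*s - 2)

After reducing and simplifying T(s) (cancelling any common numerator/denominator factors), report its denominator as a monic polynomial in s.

Reducing step by step:

Step 1: combine D1, D2 in parallel gives (8*s^3 + 2*s^2 - 5*s + 2)/(2*s^2 + s - 1)
Step 2: reduce the series chain D3, D4 gives (-1)/(2*s + 2)
Step 3: add (D3*D4), D5 (parallel) gives (-2*s - 1)/(s^2 - 1)
Step 4: feedback reduction of (D1+D2), ((D3*D4)+D5) gives (-8*s^5 - 2*s^4 + 13*s^3 - 5*s + 2)/(14*s^4 + 11*s^3 - 5*s^2 + 1)
T(s) is the step-4 result (common factors already cancelled). Leading coefficient of the denominator: 14. Divide through by 14 for the monic polynomial.

Answer: s^4 + 11*s^3/14 - 5*s^2/14 + 1/14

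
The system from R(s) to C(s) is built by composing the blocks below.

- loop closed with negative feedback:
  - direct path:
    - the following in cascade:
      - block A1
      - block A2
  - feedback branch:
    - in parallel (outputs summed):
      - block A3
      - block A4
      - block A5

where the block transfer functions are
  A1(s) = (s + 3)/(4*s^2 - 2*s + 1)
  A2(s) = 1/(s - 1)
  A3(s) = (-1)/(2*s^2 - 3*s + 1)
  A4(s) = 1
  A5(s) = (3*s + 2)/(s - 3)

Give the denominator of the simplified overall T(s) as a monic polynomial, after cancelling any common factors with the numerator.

[1] reduce the series chain A1, A2 = (s + 3)/(4*s^3 - 6*s^2 + 3*s - 1)
[2] combine A3, A4, A5 in parallel = (8*s^3 - 14*s^2 + 6*s + 2)/(2*s^3 - 9*s^2 + 10*s - 3)
[3] feedback reduction of (A1*A2), (A3+A4+A5) = (2*s^4 - 3*s^3 - 17*s^2 + 27*s - 9)/(8*s^6 - 48*s^5 + 108*s^4 - 91*s^3 + 21*s^2 + s + 9)
That last expression is T(s), already simplified. Scaling its denominator by 1/8 (the reciprocal of the leading coefficient) yields the monic denominator.

Answer: s^6 - 6*s^5 + 27*s^4/2 - 91*s^3/8 + 21*s^2/8 + s/8 + 9/8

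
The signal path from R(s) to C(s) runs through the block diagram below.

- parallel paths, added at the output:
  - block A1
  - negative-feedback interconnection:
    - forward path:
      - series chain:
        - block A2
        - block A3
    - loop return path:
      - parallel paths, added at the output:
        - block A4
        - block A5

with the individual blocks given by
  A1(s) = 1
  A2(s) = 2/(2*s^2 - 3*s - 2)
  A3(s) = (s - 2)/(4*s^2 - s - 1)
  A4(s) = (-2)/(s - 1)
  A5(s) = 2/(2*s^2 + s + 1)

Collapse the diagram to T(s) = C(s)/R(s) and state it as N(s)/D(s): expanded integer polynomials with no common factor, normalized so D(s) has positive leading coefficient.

Answer: (16*s^6 - 4*s^5 - 8*s^4 - 3*s^3 - 11*s^2 + 3*s - 9)/(16*s^6 - 4*s^5 - 8*s^4 - 7*s^3 - 9*s^2 + 3*s - 7)

Working:
1. reduce the series chain A2, A3: 2/(8*s^3 + 2*s^2 - 3*s - 1)
2. add A4, A5 (parallel): (-4*s^2 - 4)/(2*s^3 - s^2 - 1)
3. close the feedback loop around (A2*A3), (A4+A5): (4*s^3 - 2*s^2 - 2)/(16*s^6 - 4*s^5 - 8*s^4 - 7*s^3 - 9*s^2 + 3*s - 7)
4. sum the parallel branches A1, [(A2*A3)/(1+(A2*A3)*(A4+A5))]; the result is T(s) itself (integer coefficients, no common factor, positive leading denominator coefficient)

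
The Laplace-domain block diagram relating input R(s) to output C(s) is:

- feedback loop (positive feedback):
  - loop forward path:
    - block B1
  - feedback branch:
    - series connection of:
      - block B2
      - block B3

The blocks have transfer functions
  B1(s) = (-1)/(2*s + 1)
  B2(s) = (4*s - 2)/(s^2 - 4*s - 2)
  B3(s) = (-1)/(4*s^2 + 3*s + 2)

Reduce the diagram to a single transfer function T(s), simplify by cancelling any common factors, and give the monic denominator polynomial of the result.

Reducing step by step:

[1] cascade B2, B3, giving (2 - 4*s)/(4*s^4 - 13*s^3 - 18*s^2 - 14*s - 4)
[2] apply the feedback formula to B1, (B2*B3), giving (-4*s^4 + 13*s^3 + 18*s^2 + 14*s + 4)/(8*s^5 - 22*s^4 - 49*s^3 - 46*s^2 - 26*s - 2)
Step 2 gives the fully reduced T(s), with no common factor left to cancel. The denominator's leading coefficient is 8, so divide each of its coefficients by 8 to get the monic form.

Answer: s^5 - 11*s^4/4 - 49*s^3/8 - 23*s^2/4 - 13*s/4 - 1/4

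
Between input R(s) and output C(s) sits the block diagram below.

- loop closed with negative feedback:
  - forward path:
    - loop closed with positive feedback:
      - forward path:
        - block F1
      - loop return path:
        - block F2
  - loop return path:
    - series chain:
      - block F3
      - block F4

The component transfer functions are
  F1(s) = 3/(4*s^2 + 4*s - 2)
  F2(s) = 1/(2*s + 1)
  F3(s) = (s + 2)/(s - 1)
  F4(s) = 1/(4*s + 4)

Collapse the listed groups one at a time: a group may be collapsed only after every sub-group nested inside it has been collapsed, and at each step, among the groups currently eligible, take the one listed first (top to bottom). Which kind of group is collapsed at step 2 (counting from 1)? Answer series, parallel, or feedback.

The answer is series.

Reasoning:
Step 1. collapse the loop (F1 forward, F2 return)
Step 2. multiply F3, F4 (series)
Step 3. apply the feedback formula to [F1/(1-F1*F2)], (F3*F4)
At step 2 the group reduced is series.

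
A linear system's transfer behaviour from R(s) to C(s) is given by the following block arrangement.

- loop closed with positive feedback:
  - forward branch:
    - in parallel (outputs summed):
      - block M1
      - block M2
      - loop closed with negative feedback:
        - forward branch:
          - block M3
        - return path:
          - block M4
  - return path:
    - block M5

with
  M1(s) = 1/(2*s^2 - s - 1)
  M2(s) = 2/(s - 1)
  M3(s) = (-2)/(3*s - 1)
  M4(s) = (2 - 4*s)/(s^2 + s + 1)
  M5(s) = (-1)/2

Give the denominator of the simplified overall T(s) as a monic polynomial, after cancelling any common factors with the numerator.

1. reduce the feedback loop with forward M3 and return M4 -> (-2*s^2 - 2*s - 2)/(3*s^3 + 2*s^2 + 10*s - 5)
2. sum the parallel branches M1, M2, [M3/(1+M3*M4)] -> (8*s^4 + 15*s^3 + 46*s^2 + 14*s - 13)/(6*s^5 + s^4 + 15*s^3 - 22*s^2 - 5*s + 5)
3. apply the feedback formula to (M1+M2+[M3/(1+M3*M4)]), M5 -> (16*s^4 + 30*s^3 + 92*s^2 + 28*s - 26)/(12*s^5 + 10*s^4 + 45*s^3 + 2*s^2 + 4*s - 3)
T(s) is the step-3 result (common factors already cancelled). Leading coefficient of the denominator: 12. Divide through by 12 for the monic polynomial.

Answer: s^5 + 5*s^4/6 + 15*s^3/4 + s^2/6 + s/3 - 1/4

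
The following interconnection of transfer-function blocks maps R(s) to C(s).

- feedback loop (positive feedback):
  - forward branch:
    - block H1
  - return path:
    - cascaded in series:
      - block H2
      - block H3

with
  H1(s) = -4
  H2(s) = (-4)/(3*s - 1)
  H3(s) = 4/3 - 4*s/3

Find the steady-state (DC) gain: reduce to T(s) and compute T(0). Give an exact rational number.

[1] series reduction of H2, H3; result (16*s - 16)/(9*s - 3)
[2] reduce the feedback loop with forward H1 and return (H2*H3); result (12 - 36*s)/(73*s - 67)
Evaluating the step-2 result (the overall T(s)) at s = 0 gives T(0) = 12/(-67) = -12/67.

Therefore the answer is -12/67.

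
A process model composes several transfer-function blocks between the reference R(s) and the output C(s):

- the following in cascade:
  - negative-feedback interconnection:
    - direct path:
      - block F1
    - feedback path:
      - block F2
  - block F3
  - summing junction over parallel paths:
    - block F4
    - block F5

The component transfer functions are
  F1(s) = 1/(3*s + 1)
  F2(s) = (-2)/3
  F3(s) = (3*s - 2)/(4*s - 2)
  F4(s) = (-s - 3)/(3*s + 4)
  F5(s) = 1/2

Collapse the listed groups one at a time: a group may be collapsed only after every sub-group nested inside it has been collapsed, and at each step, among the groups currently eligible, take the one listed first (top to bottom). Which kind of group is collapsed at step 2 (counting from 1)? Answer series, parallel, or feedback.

Step 1. reduce the feedback loop with forward F1 and return F2
Step 2. sum the parallel branches F4, F5
Step 3. cascade [F1/(1+F1*F2)], F3, (F4+F5)
So the answer for step 2 is parallel.

Hence the answer: parallel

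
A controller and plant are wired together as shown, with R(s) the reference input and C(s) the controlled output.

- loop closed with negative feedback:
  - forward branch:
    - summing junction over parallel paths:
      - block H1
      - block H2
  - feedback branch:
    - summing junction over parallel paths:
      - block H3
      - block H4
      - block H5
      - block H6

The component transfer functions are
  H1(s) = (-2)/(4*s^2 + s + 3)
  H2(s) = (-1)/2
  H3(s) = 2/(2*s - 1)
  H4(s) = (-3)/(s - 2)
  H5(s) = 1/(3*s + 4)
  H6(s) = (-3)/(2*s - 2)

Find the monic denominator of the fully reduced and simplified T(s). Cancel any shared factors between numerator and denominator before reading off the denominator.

Step 1. reduce the parallel group H1, H2: (-4*s^2 - s - 7)/(8*s^2 + 2*s + 6)
Step 2. reduce the parallel group H3, H4, H5, H6: (-38*s^3 - 7*s^2 + 86*s - 20)/(12*s^4 - 26*s^3 - 14*s^2 + 44*s - 16)
Step 3. feedback reduction of (H1+H2), (H3+H4+H5+H6): (-48*s^6 + 92*s^5 - 2*s^4 + 20*s^3 + 118*s^2 - 292*s + 112)/(96*s^6 - 32*s^5 - 26*s^4 + 97*s^3 - 81*s^2 - 350*s + 44)
No further cancellation is possible in the step-3 result, so that is T(s). Its denominator becomes monic after dividing by the leading coefficient 96.

Answer: s^6 - s^5/3 - 13*s^4/48 + 97*s^3/96 - 27*s^2/32 - 175*s/48 + 11/24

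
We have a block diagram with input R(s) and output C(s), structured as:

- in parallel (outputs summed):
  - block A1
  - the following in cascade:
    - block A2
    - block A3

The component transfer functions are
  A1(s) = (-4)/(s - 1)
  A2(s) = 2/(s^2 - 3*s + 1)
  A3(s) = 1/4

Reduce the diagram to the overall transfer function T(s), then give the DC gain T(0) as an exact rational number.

(1) cascade A2, A3 = 1/(2*s^2 - 6*s + 2)
(2) parallel reduction of A1, (A2*A3) = (-8*s^2 + 25*s - 9)/(2*s^3 - 8*s^2 + 8*s - 2)
Step 2 gives the overall T(s). Then T(0) = -9/(-2) = 9/2.

Answer: 9/2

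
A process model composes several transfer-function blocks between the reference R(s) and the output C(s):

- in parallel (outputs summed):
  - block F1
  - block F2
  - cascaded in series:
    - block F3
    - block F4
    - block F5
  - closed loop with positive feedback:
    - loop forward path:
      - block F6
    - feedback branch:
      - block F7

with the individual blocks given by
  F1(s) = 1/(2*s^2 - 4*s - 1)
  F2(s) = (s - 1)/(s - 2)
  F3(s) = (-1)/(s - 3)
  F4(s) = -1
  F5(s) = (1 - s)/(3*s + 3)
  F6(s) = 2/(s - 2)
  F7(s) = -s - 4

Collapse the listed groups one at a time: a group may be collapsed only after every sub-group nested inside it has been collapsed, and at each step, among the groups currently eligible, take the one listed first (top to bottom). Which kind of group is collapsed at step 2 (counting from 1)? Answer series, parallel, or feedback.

1. reduce the series chain F3, F4, F5
2. apply the feedback formula to F6, F7
3. sum the parallel branches F1, F2, (F3*F4*F5), [F6/(1-F6*F7)]
Step 2: feedback.

Answer: feedback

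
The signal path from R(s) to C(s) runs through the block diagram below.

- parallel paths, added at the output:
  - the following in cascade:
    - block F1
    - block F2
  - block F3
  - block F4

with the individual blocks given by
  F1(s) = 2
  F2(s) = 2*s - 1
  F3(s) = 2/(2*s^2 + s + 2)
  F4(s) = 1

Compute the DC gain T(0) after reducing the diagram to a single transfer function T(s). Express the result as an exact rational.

First reduce the diagram to T(s).

Step 1. combine F1, F2 in series: 4*s - 2
Step 2. reduce the parallel group (F1*F2), F3, F4: (8*s^3 + 2*s^2 + 7*s)/(2*s^2 + s + 2)
That last expression is T(s); at s = 0 only the constant terms survive, so T(0) = 0/2 = 0.

Answer: 0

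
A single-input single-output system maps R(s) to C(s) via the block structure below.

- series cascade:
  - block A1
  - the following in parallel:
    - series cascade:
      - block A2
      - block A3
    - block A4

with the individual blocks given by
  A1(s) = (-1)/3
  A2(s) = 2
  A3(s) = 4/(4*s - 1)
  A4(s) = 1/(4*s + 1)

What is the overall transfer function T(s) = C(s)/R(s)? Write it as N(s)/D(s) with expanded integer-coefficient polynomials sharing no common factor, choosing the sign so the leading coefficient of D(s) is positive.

[1] series reduction of A2, A3 = 8/(4*s - 1)
[2] add (A2*A3), A4 (parallel) = (36*s + 7)/(16*s^2 - 1)
[3] cascade A1, ((A2*A3)+A4); the result is T(s) itself (integer coefficients, no common factor, positive leading denominator coefficient)

Hence the answer: (-36*s - 7)/(48*s^2 - 3)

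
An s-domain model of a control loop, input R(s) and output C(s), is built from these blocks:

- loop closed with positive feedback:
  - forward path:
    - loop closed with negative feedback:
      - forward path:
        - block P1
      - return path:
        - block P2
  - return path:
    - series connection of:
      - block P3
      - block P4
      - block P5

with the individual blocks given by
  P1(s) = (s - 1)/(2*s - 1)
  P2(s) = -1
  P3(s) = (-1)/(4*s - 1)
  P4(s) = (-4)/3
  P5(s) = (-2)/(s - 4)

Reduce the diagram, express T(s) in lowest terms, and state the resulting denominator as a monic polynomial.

Reducing step by step:

Step 1. close the feedback loop around P1, P2 gives (s - 1)/s
Step 2. cascade P3, P4, P5 gives (-8)/(12*s^2 - 51*s + 12)
Step 3. feedback reduction of [P1/(1+P1*P2)], (P3*P4*P5) gives (12*s^3 - 63*s^2 + 63*s - 12)/(12*s^3 - 51*s^2 + 20*s - 8)
That last expression is T(s), already simplified. Scaling its denominator by 1/12 (the reciprocal of the leading coefficient) yields the monic denominator.

Answer: s^3 - 17*s^2/4 + 5*s/3 - 2/3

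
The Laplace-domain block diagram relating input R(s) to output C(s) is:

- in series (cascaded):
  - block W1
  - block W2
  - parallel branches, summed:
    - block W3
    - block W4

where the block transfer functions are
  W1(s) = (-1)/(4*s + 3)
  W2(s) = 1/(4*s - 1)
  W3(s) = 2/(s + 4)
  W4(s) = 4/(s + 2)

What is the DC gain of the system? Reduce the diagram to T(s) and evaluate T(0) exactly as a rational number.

Step 1: sum the parallel branches W3, W4; result (6*s + 20)/(s^2 + 6*s + 8)
Step 2: reduce the series chain W1, W2, (W3+W4); result (-6*s - 20)/(16*s^4 + 104*s^3 + 173*s^2 + 46*s - 24)
That last expression is T(s); at s = 0 only the constant terms survive, so T(0) = -20/(-24) = 5/6.

Answer: 5/6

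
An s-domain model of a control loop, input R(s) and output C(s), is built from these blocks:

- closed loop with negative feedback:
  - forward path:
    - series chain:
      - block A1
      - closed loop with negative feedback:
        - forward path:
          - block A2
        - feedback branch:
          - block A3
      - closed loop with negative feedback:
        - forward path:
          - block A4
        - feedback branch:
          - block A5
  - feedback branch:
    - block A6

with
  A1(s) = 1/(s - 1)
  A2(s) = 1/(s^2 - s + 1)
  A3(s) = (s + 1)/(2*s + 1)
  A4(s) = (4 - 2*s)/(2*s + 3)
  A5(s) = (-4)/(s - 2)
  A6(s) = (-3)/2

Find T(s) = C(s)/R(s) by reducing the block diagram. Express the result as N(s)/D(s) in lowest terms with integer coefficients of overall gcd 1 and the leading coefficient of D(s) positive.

Reducing step by step:

Step 1: close the feedback loop around A2, A3; result (2*s + 1)/(2*s^3 - s^2 + 2*s + 2)
Step 2: reduce the feedback loop with forward A4 and return A5; result (4 - 2*s)/(2*s + 11)
Step 3: cascade A1, [A2/(1+A2*A3)], [A4/(1+A4*A5)]; result (-4*s^2 + 6*s + 4)/(4*s^5 + 16*s^4 - 27*s^3 + 33*s^2 - 4*s - 22)
Step 4: feedback reduction of (A1*[A2/(1+A2*A3)]*[A4/(1+A4*A5)]), A6 - this is the overall T(s), already in the required normalized form

Answer: (-4*s^2 + 6*s + 4)/(4*s^5 + 16*s^4 - 27*s^3 + 39*s^2 - 13*s - 28)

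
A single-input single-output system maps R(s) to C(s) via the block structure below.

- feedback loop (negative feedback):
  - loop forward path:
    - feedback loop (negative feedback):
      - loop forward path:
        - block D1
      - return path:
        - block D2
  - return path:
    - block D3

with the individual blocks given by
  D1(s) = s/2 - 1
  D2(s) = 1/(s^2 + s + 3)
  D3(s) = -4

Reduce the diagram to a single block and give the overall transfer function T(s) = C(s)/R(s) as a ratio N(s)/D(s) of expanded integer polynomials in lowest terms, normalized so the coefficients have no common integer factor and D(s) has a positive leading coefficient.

(1) apply the feedback formula to D1, D2, giving (s^3 - s^2 + s - 6)/(2*s^2 + 3*s + 4)
(2) feedback reduction of [D1/(1+D1*D2)], D3, giving the overall T(s)

Hence the answer: (-s^3 + s^2 - s + 6)/(4*s^3 - 6*s^2 + s - 28)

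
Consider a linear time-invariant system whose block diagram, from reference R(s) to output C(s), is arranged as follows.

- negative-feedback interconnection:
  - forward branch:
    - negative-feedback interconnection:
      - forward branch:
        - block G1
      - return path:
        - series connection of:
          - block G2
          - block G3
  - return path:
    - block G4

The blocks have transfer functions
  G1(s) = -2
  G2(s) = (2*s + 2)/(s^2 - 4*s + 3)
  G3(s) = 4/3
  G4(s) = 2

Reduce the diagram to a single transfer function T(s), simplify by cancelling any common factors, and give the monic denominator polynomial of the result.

(1) multiply G2, G3 (series), giving (8*s + 8)/(3*s^2 - 12*s + 9)
(2) apply the feedback formula to G1, (G2*G3), giving (-6*s^2 + 24*s - 18)/(3*s^2 - 28*s - 7)
(3) close the feedback loop around [G1/(1+G1*(G2*G3))], G4, giving (6*s^2 - 24*s + 18)/(9*s^2 - 20*s + 43)
No further cancellation is possible in the step-3 result, so that is T(s). Its denominator becomes monic after dividing by the leading coefficient 9.

Final answer: s^2 - 20*s/9 + 43/9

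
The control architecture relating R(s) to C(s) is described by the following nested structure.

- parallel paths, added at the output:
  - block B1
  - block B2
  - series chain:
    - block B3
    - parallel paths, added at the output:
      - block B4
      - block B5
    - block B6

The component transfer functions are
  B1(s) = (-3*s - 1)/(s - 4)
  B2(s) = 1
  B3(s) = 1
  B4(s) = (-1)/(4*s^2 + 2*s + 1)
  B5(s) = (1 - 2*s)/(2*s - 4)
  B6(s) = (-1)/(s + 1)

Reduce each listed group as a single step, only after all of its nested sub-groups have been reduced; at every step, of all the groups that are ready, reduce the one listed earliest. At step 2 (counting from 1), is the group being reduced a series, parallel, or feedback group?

Step 1. add B4, B5 (parallel)
Step 2. multiply B3, (B4+B5), B6 (series)
Step 3. add B1, B2, (B3*(B4+B5)*B6) (parallel)
At step 2 the group reduced is series.

Final answer: series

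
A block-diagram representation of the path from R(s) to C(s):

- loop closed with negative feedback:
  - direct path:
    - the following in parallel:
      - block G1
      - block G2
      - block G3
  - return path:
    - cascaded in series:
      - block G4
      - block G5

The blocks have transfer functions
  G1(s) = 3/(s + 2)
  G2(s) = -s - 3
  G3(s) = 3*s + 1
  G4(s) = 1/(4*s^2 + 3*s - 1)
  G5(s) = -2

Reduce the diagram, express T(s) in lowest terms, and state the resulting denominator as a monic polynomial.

The answer is s^3 + 7*s^2/4 + s/4.

Reasoning:
Step 1 - add G1, G2, G3 (parallel) -> (2*s^2 + 2*s - 1)/(s + 2)
Step 2 - reduce the series chain G4, G5 -> (-2)/(4*s^2 + 3*s - 1)
Step 3 - apply the feedback formula to (G1+G2+G3), (G4*G5) -> (8*s^4 + 14*s^3 - 5*s + 1)/(4*s^3 + 7*s^2 + s)
No further cancellation is possible in the step-3 result, so that is T(s). Its denominator becomes monic after dividing by the leading coefficient 4.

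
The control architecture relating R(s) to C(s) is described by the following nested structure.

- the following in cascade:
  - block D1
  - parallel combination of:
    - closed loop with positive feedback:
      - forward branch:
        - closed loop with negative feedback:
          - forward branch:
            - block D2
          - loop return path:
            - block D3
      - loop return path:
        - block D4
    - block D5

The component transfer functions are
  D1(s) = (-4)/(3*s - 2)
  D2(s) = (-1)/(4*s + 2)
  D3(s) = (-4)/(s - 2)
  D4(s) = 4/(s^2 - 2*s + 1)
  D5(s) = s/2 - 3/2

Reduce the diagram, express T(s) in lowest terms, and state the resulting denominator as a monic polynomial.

Step 1. apply the feedback formula to D2, D3: (2 - s)/(4*s^2 - 6*s)
Step 2. apply the feedback formula to [D2/(1+D2*D3)], D4: (-s^3 + 4*s^2 - 5*s + 2)/(4*s^4 - 14*s^3 + 16*s^2 - 2*s - 8)
Step 3. reduce the parallel group [[D2/(1+D2*D3)]/(1-[D2/(1+D2*D3)]*D4)], D5: (2*s^5 - 13*s^4 + 28*s^3 - 21*s^2 - 6*s + 14)/(4*s^4 - 14*s^3 + 16*s^2 - 2*s - 8)
Step 4. multiply D1, ([[D2/(1+D2*D3)]/(1-[D2/(1+D2*D3)]*D4)]+D5) (series): (-4*s^5 + 26*s^4 - 56*s^3 + 42*s^2 + 12*s - 28)/(6*s^5 - 25*s^4 + 38*s^3 - 19*s^2 - 10*s + 8)
The result of step 4 is T(s) in lowest terms. Its denominator has leading coefficient 6; dividing the denominator through by 6 makes it monic.

Answer: s^5 - 25*s^4/6 + 19*s^3/3 - 19*s^2/6 - 5*s/3 + 4/3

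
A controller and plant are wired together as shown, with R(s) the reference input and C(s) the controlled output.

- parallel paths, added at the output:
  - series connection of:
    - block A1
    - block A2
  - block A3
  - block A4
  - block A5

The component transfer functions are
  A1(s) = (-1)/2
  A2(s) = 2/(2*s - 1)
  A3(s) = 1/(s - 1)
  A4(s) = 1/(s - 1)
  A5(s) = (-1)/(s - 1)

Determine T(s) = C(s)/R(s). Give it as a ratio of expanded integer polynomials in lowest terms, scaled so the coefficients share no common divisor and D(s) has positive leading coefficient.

The answer is s/(2*s^2 - 3*s + 1).

Reasoning:
Step 1: reduce the series chain A1, A2 = (-1)/(2*s - 1)
Step 2: reduce the parallel group (A1*A2), A3, A4, A5, which is the overall transfer function T(s) = C(s)/R(s) in lowest terms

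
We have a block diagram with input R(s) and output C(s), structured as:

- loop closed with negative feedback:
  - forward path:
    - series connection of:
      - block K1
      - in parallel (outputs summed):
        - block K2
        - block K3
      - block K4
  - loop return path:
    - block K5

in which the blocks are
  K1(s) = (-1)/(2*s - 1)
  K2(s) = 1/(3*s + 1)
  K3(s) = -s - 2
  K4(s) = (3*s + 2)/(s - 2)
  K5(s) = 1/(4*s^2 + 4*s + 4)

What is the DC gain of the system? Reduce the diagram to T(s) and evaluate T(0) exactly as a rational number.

Step 1. sum the parallel branches K2, K3, giving (-3*s^2 - 7*s - 1)/(3*s + 1)
Step 2. reduce the series chain K1, (K2+K3), K4, giving (9*s^3 + 27*s^2 + 17*s + 2)/(6*s^3 - 13*s^2 + s + 2)
Step 3. apply the feedback formula to (K1*(K2+K3)*K4), K5, giving (36*s^5 + 144*s^4 + 212*s^3 + 184*s^2 + 76*s + 8)/(24*s^5 - 28*s^4 - 15*s^3 - 13*s^2 + 29*s + 10)
That last expression is T(s); at s = 0 only the constant terms survive, so T(0) = 8/10 = 4/5.

Final answer: 4/5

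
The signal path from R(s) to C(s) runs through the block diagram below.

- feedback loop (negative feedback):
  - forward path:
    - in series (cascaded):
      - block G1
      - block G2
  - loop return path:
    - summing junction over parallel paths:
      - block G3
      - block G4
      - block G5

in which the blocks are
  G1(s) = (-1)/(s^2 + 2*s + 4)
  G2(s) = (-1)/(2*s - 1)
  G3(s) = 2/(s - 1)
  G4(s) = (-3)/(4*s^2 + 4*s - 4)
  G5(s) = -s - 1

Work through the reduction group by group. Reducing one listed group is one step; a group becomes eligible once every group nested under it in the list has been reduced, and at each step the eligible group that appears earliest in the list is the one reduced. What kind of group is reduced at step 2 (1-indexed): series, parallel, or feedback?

Reducing step by step:

Step 1 - cascade G1, G2
Step 2 - combine G3, G4, G5 in parallel
Step 3 - close the feedback loop around (G1*G2), (G3+G4+G5)
Step 2: parallel.

Answer: parallel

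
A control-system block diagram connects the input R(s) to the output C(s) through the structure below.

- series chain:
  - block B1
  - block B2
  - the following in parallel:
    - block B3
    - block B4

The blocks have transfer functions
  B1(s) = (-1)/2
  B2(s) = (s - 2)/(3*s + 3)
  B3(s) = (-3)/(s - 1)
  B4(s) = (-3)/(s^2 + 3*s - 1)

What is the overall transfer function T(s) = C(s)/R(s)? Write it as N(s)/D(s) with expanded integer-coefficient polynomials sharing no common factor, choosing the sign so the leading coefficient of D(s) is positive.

First reduce the diagram to T(s).

1. sum the parallel branches B3, B4, giving (-3*s^2 - 12*s + 6)/(s^3 + 2*s^2 - 4*s + 1)
2. reduce the series chain B1, B2, (B3+B4): this yields T(s), and no further normalization is needed

Answer: (s^3 + 2*s^2 - 10*s + 4)/(2*s^4 + 6*s^3 - 4*s^2 - 6*s + 2)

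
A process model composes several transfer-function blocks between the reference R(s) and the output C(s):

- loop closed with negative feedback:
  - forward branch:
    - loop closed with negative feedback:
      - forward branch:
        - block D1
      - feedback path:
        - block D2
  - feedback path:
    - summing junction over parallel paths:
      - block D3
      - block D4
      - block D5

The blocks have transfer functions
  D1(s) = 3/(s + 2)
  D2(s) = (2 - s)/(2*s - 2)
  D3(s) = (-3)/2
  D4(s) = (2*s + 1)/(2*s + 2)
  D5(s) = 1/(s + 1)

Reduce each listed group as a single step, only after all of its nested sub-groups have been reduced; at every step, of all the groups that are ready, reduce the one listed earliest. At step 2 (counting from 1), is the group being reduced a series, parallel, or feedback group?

Answer: parallel

Working:
[1] apply the feedback formula to D1, D2
[2] reduce the parallel group D3, D4, D5
[3] reduce the feedback loop with forward [D1/(1+D1*D2)] and return (D3+D4+D5)
Step 2: parallel.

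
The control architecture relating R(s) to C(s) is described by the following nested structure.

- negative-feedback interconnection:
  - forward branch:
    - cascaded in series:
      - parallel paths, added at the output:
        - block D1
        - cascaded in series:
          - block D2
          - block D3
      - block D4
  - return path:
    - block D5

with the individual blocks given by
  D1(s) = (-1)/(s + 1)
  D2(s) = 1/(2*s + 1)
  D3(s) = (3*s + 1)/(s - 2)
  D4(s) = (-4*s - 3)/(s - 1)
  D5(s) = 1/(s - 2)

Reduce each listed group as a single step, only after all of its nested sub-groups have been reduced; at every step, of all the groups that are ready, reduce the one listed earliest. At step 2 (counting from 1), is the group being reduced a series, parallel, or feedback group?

Step 1: combine D2, D3 in series
Step 2: sum the parallel branches D1, (D2*D3)
Step 3: reduce the series chain (D1+(D2*D3)), D4
Step 4: feedback reduction of ((D1+(D2*D3))*D4), D5
The group at step 2 is a parallel group.

Answer: parallel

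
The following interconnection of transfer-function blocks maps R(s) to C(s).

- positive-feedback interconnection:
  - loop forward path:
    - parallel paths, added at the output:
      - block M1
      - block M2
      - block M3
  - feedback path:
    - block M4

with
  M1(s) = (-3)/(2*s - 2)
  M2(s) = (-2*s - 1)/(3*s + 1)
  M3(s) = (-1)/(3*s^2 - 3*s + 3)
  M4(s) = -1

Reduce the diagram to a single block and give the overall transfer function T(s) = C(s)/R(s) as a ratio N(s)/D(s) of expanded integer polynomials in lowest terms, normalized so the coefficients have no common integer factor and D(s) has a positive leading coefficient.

Reducing step by step:

Step 1. reduce the parallel group M1, M2, M3, giving (-12*s^4 - 9*s^3 - 14*s - 1)/(18*s^4 - 30*s^3 + 24*s^2 - 6*s - 6)
Step 2. apply the feedback formula to (M1+M2+M3), M4, giving the overall T(s)

Answer: (-12*s^4 - 9*s^3 - 14*s - 1)/(6*s^4 - 39*s^3 + 24*s^2 - 20*s - 7)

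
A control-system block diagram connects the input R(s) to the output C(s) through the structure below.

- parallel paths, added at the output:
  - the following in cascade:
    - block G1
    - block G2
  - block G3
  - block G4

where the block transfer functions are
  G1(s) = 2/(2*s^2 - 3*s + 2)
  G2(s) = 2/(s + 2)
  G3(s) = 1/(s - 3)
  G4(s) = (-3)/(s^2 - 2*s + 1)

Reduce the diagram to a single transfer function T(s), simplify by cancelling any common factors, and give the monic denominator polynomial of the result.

Reducing step by step:

(1) combine G1, G2 in series = 4/(2*s^3 + s^2 - 4*s + 4)
(2) reduce the parallel group (G1*G2), G3, G4 = (2*s^5 - 9*s^4 + 15*s^3 + 14*s^2 - 32*s + 28)/(2*s^6 - 9*s^5 + 5*s^4 + 25*s^3 - 51*s^2 + 40*s - 12)
The result of step 2 is T(s) in lowest terms. Its denominator has leading coefficient 2; dividing the denominator through by 2 makes it monic.

Answer: s^6 - 9*s^5/2 + 5*s^4/2 + 25*s^3/2 - 51*s^2/2 + 20*s - 6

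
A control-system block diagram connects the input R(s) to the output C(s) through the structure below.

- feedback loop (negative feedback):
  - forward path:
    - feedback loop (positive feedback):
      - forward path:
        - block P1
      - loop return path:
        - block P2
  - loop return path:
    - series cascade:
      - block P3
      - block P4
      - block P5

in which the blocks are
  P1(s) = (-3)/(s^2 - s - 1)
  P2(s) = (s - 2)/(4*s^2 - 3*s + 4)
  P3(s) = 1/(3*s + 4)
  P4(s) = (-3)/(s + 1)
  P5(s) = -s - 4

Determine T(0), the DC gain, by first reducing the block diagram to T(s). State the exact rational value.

(1) reduce the feedback loop with forward P1 and return P2 -> (-12*s^2 + 9*s - 12)/(4*s^4 - 7*s^3 + 3*s^2 + 2*s - 10)
(2) series reduction of P3, P4, P5 -> (3*s + 12)/(3*s^2 + 7*s + 4)
(3) close the feedback loop around [P1/(1-P1*P2)], (P3*P4*P5) -> (-36*s^4 - 57*s^3 - 21*s^2 - 48*s - 48)/(12*s^6 + 7*s^5 - 24*s^4 - 37*s^3 - 121*s^2 + 10*s - 184)
That last expression is T(s); at s = 0 only the constant terms survive, so T(0) = -48/(-184) = 6/23.

Therefore the answer is 6/23.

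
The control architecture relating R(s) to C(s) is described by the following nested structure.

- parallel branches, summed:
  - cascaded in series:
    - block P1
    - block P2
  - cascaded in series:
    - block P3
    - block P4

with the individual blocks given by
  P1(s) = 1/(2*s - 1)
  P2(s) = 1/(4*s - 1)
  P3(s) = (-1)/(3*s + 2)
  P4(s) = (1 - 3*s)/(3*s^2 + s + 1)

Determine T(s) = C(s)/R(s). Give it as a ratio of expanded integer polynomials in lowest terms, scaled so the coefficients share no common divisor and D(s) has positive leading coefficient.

1. series reduction of P1, P2 gives 1/(8*s^2 - 6*s + 1)
2. cascade P3, P4 gives (3*s - 1)/(9*s^3 + 9*s^2 + 5*s + 2)
3. add (P1*P2), (P3*P4) (parallel), which is the overall transfer function T(s) = C(s)/R(s) in lowest terms

Answer: (33*s^3 - 17*s^2 + 14*s + 1)/(72*s^5 + 18*s^4 - 5*s^3 - 5*s^2 - 7*s + 2)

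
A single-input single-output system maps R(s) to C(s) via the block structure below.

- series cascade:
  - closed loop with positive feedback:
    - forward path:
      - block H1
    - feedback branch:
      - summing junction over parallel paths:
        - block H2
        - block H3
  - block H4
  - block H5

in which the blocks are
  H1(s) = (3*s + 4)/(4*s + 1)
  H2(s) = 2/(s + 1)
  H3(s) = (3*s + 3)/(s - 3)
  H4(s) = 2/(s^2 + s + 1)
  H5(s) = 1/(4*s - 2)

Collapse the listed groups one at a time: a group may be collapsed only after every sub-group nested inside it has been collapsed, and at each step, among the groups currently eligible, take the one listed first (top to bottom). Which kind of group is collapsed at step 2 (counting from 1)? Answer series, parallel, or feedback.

Reducing step by step:

Step 1: reduce the parallel group H2, H3
Step 2: feedback reduction of H1, (H2+H3)
Step 3: cascade [H1/(1-H1*(H2+H3))], H4, H5
At step 2 the group reduced is feedback.

Answer: feedback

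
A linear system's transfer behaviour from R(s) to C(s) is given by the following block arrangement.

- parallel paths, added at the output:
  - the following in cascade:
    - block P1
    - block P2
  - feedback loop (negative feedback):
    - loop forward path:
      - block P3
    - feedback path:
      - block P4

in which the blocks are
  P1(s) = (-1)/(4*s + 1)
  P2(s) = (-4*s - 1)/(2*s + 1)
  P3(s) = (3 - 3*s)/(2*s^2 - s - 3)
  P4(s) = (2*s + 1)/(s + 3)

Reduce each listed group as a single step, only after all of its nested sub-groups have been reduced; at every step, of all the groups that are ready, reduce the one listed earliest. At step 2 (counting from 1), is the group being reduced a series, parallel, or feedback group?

Reducing step by step:

Step 1 - multiply P1, P2 (series)
Step 2 - close the feedback loop around P3, P4
Step 3 - sum the parallel branches (P1*P2), [P3/(1+P3*P4)]
Step 2: feedback.

Answer: feedback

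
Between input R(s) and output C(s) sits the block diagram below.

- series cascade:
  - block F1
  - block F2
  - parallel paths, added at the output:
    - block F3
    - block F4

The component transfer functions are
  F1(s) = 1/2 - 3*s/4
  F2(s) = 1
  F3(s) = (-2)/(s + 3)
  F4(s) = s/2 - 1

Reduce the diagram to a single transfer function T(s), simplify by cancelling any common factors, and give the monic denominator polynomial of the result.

1. parallel reduction of F3, F4 gives (s^2 + s - 10)/(2*s + 6)
2. series reduction of F1, F2, (F3+F4) gives (-3*s^3 - s^2 + 32*s - 20)/(8*s + 24)
No further cancellation is possible in the step-2 result, so that is T(s). Its denominator becomes monic after dividing by the leading coefficient 8.

Therefore the answer is s + 3.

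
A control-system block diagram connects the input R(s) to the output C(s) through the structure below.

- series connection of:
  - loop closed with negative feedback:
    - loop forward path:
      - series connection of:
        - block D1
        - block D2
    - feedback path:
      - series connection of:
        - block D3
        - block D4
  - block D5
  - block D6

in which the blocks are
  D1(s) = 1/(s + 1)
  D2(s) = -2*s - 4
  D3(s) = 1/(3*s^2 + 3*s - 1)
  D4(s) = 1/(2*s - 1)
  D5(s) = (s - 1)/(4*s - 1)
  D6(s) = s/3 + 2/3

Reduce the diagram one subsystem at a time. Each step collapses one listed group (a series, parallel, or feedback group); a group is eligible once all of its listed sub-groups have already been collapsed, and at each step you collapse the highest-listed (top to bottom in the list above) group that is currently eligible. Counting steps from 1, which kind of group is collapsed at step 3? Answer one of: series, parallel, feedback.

1. combine D1, D2 in series
2. series reduction of D3, D4
3. reduce the feedback loop with forward (D1*D2) and return (D3*D4)
4. reduce the series chain [(D1*D2)/(1+(D1*D2)*(D3*D4))], D5, D6
Step 3 collapses a feedback group.

Final answer: feedback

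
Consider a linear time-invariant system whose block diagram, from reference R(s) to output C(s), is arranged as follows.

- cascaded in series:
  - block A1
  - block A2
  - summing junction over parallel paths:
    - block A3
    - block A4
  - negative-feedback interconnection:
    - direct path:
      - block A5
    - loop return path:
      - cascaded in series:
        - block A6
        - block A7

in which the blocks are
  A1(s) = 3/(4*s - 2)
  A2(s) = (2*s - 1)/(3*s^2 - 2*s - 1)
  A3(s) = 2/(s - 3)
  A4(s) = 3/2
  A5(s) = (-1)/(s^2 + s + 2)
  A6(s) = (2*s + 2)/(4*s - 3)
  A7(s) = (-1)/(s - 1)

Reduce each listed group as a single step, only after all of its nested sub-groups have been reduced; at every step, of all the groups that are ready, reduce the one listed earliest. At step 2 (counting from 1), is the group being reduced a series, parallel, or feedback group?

1. sum the parallel branches A3, A4
2. cascade A6, A7
3. collapse the loop (A5 forward, (A6*A7) return)
4. reduce the series chain A1, A2, (A3+A4), [A5/(1+A5*(A6*A7))]
So the answer for step 2 is series.

Hence the answer: series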